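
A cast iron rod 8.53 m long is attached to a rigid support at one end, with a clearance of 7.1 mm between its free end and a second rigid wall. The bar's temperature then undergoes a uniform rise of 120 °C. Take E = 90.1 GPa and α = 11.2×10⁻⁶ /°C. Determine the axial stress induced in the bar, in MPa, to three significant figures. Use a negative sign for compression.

-46.1 MPa

Free thermal expansion αLΔT = 11.2e-6 · 8530 · 120 = 11.46 mm.
The walls engage after the gap closes; constrained expansion = 11.46 − 7.1 = 4.364 mm.
The walls impose strain ε = −(4.364)/8530 = -5.1164e-04; σ = Eε = 90100 · -5.1164e-04 = -46.1 MPa.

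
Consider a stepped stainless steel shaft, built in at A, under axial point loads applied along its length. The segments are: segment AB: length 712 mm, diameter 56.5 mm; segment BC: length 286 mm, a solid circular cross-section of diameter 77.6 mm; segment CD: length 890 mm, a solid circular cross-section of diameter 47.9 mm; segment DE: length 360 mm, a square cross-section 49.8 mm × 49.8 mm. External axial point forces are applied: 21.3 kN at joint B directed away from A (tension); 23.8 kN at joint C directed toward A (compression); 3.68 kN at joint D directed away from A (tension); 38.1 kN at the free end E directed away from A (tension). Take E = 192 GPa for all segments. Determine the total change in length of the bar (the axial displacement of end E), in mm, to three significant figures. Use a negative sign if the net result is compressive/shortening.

0.200 mm

Internal axial forces (sectioning from the free end, tension +): N_DE = 38.1 kN, N_CD = 41.78 kN, N_BC = 17.98 kN, N_AB = 39.28 kN.
A_AB = 2507 mm².
A_BC = 4729 mm².
A_CD = 1802 mm².
A_DE = 2480 mm².
δ_AB = 39280·712/(2507·192000) = 0.0581 mm
δ_BC = 17980·286/(4729·192000) = 0.005663 mm
δ_CD = 41780·890/(1802·192000) = 0.1075 mm
δ_DE = 38100·360/(2480·192000) = 0.0288 mm
δ = Σδ_i = 0.2 mm.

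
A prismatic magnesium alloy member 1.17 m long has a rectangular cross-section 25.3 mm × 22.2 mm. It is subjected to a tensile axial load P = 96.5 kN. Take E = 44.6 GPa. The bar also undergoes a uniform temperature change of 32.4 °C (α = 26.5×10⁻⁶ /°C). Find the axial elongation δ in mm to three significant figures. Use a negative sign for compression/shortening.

5.51 mm

A = 561.7 mm².
δ_mech = NL/(AE) = 96500·1170/(561.7·44600) = 4.507 mm.
δ_thermal = αLΔT = 26.5e-6·1170·32.4 = 1.005 mm.
δ = δ_mech + δ_thermal = 5.512 mm.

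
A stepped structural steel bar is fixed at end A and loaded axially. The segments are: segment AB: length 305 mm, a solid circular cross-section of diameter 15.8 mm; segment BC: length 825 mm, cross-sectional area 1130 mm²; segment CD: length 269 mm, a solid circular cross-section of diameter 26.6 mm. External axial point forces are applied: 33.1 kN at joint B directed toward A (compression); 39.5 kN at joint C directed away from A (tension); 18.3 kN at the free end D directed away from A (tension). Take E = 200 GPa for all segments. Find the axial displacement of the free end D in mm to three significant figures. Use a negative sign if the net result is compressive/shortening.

0.447 mm

Internal axial forces (sectioning from the free end, tension +): N_CD = 18.3 kN, N_BC = 57.8 kN, N_AB = 24.7 kN.
A_AB = 196.1 mm².
A_CD = 555.7 mm².
δ_AB = 24700·305/(196.1·200000) = 0.1921 mm
δ_BC = 57800·825/(1130·200000) = 0.211 mm
δ_CD = 18300·269/(555.7·200000) = 0.04429 mm
δ = Σδ_i = 0.4474 mm.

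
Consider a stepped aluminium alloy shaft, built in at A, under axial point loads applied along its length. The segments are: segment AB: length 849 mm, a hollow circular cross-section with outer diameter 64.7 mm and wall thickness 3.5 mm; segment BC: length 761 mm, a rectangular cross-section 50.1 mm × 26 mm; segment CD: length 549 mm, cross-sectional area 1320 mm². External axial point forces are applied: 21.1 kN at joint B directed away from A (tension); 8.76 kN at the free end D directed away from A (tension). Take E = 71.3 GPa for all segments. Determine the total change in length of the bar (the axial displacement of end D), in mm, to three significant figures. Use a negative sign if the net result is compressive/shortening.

0.651 mm

Internal axial forces (sectioning from the free end, tension +): N_CD = 8.76 kN, N_BC = 8.76 kN, N_AB = 29.86 kN.
A_AB = 672.9 mm².
A_BC = 1303 mm².
δ_AB = 29860·849/(672.9·71300) = 0.5284 mm
δ_BC = 8760·761/(1303·71300) = 0.07178 mm
δ_CD = 8760·549/(1320·71300) = 0.0511 mm
δ = Σδ_i = 0.6512 mm.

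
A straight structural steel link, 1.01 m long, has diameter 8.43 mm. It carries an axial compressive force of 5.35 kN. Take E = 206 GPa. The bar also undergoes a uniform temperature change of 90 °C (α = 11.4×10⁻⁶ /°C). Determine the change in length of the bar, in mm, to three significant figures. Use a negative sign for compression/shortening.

0.566 mm

A = 55.81 mm².
δ_mech = NL/(AE) = -5350·1010/(55.81·206000) = -0.47 mm.
δ_thermal = αLΔT = 11.4e-6·1010·90 = 1.036 mm.
δ = δ_mech + δ_thermal = 0.5663 mm.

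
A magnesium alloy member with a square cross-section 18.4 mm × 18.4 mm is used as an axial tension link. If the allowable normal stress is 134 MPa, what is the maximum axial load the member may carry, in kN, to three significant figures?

45.4 kN

A = 338.6 mm².
P_max = σ_allow · A = 134 · 338.6 = 45370 N = 45.37 kN.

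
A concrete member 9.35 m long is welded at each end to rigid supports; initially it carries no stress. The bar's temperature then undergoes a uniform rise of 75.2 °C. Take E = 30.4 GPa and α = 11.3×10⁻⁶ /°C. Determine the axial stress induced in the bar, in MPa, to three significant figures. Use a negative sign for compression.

-25.8 MPa

Free thermal expansion αLΔT = 11.3e-6 · 9350 · 75.2 = 7.945 mm.
The walls impose strain ε = −(7.945)/9350 = -8.4976e-04; σ = Eε = 30400 · -8.4976e-04 = -25.83 MPa.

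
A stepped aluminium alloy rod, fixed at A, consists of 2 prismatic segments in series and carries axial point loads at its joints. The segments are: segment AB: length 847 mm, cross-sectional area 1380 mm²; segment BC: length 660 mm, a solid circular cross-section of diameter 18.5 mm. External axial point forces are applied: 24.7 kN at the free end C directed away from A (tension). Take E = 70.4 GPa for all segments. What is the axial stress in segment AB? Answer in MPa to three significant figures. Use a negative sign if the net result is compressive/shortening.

17.9 MPa

Internal axial forces (sectioning from the free end, tension +): N_BC = 24.7 kN, N_AB = 24.7 kN.
σ_AB = N_AB/A_AB = 24700/1380 = 17.9 MPa.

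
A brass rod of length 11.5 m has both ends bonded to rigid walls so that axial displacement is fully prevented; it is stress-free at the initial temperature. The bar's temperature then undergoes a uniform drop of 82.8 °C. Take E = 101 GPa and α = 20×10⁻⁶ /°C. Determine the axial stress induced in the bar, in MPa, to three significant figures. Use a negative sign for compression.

167 MPa

Free thermal expansion αLΔT = 20e-6 · 11500 · -82.8 = -19.04 mm.
The walls impose strain ε = −(-19.04)/11500 = 1.6560e-03; σ = Eε = 101000 · 1.6560e-03 = 167.3 MPa.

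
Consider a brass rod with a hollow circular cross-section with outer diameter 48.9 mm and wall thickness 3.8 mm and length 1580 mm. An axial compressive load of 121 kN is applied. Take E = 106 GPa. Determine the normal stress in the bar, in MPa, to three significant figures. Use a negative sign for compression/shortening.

-225 MPa

A = 538.4 mm².
σ = N/A = -121000/538.4 = -224.7 MPa.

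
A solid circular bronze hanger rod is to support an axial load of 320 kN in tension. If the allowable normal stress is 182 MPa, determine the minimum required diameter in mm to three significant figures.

47.3 mm

Required area A ≥ P/σ_allow = 320000/182 = 1758 mm².
For a solid circular section, d ≥ √(4A/π) = 47.31 mm.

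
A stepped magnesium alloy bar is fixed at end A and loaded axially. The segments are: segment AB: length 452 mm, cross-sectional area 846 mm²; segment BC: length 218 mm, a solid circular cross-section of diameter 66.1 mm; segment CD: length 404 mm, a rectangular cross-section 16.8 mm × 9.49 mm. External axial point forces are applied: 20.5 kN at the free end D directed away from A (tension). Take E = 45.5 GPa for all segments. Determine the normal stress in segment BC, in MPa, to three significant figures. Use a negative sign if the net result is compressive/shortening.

5.97 MPa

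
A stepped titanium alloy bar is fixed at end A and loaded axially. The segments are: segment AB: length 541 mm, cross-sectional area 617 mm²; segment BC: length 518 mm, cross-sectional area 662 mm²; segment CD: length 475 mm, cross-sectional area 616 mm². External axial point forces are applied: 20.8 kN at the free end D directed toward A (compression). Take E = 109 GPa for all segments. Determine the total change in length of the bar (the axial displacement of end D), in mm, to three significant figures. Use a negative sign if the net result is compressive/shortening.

-0.464 mm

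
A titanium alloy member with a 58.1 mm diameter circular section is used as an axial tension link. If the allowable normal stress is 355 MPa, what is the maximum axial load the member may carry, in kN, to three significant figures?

941 kN

A = 2651 mm².
P_max = σ_allow · A = 355 · 2651 = 941200 N = 941.2 kN.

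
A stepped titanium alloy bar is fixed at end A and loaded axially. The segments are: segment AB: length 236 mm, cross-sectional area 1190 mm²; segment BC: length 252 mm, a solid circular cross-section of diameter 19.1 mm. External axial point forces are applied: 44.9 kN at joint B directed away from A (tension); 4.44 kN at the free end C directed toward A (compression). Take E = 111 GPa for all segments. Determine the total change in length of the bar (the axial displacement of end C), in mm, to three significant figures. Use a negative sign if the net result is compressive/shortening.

0.0371 mm

Internal axial forces (sectioning from the free end, tension +): N_BC = -4.44 kN, N_AB = 40.46 kN.
A_BC = 286.5 mm².
δ_AB = 40460·236/(1190·111000) = 0.07229 mm
δ_BC = -4440·252/(286.5·111000) = -0.03518 mm
δ = Σδ_i = 0.03711 mm.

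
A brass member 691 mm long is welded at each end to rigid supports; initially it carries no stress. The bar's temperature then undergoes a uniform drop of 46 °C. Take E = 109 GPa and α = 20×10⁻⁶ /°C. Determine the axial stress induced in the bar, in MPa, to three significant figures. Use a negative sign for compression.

100 MPa

Free thermal expansion αLΔT = 20e-6 · 691 · -46 = -0.6357 mm.
The walls impose strain ε = −(-0.6357)/691 = 9.2000e-04; σ = Eε = 109000 · 9.2000e-04 = 100.3 MPa.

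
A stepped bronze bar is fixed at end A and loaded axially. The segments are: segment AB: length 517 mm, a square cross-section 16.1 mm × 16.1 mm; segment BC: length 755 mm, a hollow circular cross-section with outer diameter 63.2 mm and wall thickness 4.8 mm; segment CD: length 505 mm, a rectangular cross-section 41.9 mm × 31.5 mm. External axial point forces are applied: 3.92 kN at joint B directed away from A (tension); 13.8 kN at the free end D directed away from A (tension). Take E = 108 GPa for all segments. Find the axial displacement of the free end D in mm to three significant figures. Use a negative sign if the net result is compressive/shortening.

0.486 mm

Internal axial forces (sectioning from the free end, tension +): N_CD = 13.8 kN, N_BC = 13.8 kN, N_AB = 17.72 kN.
A_AB = 259.2 mm².
A_BC = 880.7 mm².
A_CD = 1320 mm².
δ_AB = 17720·517/(259.2·108000) = 0.3272 mm
δ_BC = 13800·755/(880.7·108000) = 0.1095 mm
δ_CD = 13800·505/(1320·108000) = 0.04889 mm
δ = Σδ_i = 0.4857 mm.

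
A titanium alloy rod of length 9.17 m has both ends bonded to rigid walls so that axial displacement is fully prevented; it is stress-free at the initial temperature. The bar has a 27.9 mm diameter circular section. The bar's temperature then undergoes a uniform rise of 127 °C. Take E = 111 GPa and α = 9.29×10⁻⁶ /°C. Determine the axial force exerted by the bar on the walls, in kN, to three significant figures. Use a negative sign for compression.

Free thermal expansion αLΔT = 9.29e-6 · 9170 · 127 = 10.82 mm.
The walls impose strain ε = −(10.82)/9170 = -1.1798e-03; σ = Eε = 111000 · -1.1798e-03 = -131 MPa.
Wall reaction R = σ·A = -131·611.4 = -80060 N = -80.06 kN.

-80.1 kN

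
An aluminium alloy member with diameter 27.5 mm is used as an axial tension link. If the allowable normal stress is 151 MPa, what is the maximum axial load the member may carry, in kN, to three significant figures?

89.7 kN

A = 594 mm².
P_max = σ_allow · A = 151 · 594 = 89690 N = 89.69 kN.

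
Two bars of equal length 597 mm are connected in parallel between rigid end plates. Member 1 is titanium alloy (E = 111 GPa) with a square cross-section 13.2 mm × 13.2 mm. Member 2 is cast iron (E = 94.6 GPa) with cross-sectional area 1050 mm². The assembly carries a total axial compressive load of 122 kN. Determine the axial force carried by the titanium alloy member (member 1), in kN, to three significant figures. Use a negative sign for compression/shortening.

-19.9 kN

A_1 = 174.2 mm².
Equal strain + equilibrium ⇒ each member carries load in proportion to AE: A₁E₁ = 19340000 N, A₂E₂ = 99330000 N, ΣAE = 118700000 N.
F₁ = P·A₁E₁/ΣAE = -122000·19340000/118700000 = -19880 N.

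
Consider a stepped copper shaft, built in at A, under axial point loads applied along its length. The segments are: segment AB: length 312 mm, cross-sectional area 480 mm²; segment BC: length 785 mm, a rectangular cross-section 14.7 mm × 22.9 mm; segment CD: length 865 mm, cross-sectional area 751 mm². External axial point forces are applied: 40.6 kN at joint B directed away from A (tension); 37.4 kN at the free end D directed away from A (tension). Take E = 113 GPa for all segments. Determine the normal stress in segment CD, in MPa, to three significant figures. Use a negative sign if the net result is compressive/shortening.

49.8 MPa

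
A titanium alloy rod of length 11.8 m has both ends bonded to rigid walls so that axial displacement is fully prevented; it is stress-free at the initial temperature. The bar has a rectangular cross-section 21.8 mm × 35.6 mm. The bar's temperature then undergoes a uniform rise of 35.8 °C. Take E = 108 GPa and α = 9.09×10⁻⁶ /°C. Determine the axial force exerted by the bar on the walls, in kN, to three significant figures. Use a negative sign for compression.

Free thermal expansion αLΔT = 9.09e-6 · 11800 · 35.8 = 3.84 mm.
The walls impose strain ε = −(3.84)/11800 = -3.2542e-04; σ = Eε = 108000 · -3.2542e-04 = -35.15 MPa.
Wall reaction R = σ·A = -35.15·776.1 = -27280 N = -27.28 kN.

-27.3 kN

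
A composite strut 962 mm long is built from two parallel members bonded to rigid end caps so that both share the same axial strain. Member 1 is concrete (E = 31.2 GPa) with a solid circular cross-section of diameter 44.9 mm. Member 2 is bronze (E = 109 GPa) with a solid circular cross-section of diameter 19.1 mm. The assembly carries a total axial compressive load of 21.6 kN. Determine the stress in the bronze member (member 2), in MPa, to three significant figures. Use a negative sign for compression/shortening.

-29.2 MPa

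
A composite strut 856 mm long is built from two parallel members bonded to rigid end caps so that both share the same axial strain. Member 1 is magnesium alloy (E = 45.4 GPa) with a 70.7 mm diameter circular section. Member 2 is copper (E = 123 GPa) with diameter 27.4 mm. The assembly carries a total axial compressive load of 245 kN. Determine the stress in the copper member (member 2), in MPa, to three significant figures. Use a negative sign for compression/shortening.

-120 MPa

A_1 = 3926 mm².
A_2 = 589.6 mm².
Equal strain + equilibrium ⇒ each member carries load in proportion to AE: A₁E₁ = 178200000 N, A₂E₂ = 72530000 N, ΣAE = 250800000 N.
σ₂ = P·E₂/ΣAE = -245000·123000/250800000 = -120.2 MPa.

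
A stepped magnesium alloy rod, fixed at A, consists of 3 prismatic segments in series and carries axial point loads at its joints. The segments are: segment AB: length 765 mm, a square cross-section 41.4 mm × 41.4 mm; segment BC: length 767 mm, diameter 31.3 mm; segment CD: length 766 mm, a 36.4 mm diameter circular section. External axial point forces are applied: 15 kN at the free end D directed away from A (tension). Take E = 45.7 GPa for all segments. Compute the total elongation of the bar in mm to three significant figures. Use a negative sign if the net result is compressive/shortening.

0.715 mm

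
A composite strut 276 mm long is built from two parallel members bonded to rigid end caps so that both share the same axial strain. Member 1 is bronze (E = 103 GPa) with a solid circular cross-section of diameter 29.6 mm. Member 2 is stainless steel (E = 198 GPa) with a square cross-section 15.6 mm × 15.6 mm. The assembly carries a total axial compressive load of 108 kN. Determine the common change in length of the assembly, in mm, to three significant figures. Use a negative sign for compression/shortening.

A_1 = 688.1 mm².
A_2 = 243.4 mm².
Equal strain + equilibrium ⇒ each member carries load in proportion to AE: A₁E₁ = 70880000 N, A₂E₂ = 48190000 N, ΣAE = 119100000 N.
δ = PL/ΣAE = -108000·276/119100000 = -0.2504 mm.

-0.250 mm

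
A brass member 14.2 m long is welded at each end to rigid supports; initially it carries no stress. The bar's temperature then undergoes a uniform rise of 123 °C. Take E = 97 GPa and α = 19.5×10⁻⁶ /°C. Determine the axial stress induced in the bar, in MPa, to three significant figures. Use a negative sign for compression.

-233 MPa

Free thermal expansion αLΔT = 19.5e-6 · 14200 · 123 = 34.06 mm.
The walls impose strain ε = −(34.06)/14200 = -2.3985e-03; σ = Eε = 97000 · -2.3985e-03 = -232.7 MPa.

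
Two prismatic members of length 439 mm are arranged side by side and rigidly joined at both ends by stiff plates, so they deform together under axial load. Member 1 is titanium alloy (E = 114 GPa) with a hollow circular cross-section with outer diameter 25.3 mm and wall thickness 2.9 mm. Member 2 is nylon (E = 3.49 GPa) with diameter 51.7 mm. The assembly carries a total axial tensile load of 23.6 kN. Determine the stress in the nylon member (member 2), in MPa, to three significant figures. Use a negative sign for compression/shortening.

2.69 MPa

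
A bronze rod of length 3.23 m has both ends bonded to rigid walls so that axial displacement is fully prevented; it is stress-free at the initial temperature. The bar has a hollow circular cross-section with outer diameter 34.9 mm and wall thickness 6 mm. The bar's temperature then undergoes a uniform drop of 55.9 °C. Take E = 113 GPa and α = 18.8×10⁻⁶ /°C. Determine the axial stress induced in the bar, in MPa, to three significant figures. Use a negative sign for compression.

119 MPa

Free thermal expansion αLΔT = 18.8e-6 · 3230 · -55.9 = -3.394 mm.
The walls impose strain ε = −(-3.394)/3230 = 1.0509e-03; σ = Eε = 113000 · 1.0509e-03 = 118.8 MPa.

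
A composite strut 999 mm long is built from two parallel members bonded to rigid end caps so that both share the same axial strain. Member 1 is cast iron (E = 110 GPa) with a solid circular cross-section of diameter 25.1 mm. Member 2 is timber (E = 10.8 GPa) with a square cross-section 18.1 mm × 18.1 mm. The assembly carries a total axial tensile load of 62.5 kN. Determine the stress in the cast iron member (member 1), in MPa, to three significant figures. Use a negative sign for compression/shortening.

119 MPa

A_1 = 494.8 mm².
A_2 = 327.6 mm².
Equal strain + equilibrium ⇒ each member carries load in proportion to AE: A₁E₁ = 54430000 N, A₂E₂ = 3538000 N, ΣAE = 57970000 N.
σ₁ = P·E₁/ΣAE = 62500·110000/57970000 = 118.6 MPa.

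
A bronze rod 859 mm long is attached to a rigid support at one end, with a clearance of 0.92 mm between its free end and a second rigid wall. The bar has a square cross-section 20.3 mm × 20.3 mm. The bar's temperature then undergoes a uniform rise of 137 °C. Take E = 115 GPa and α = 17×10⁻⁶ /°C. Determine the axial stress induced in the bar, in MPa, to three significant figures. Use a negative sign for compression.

Free thermal expansion αLΔT = 17e-6 · 859 · 137 = 2.001 mm.
The walls engage after the gap closes; constrained expansion = 2.001 − 0.92 = 1.081 mm.
The walls impose strain ε = −(1.081)/859 = -1.2580e-03; σ = Eε = 115000 · -1.2580e-03 = -144.7 MPa.

-145 MPa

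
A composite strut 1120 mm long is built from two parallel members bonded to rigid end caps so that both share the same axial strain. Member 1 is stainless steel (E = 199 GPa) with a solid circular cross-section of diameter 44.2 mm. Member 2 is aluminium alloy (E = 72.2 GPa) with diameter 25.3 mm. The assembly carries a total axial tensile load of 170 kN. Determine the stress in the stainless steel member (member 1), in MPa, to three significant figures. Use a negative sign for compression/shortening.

A_1 = 1534 mm².
A_2 = 502.7 mm².
Equal strain + equilibrium ⇒ each member carries load in proportion to AE: A₁E₁ = 305300000 N, A₂E₂ = 36300000 N, ΣAE = 341600000 N.
σ₁ = P·E₁/ΣAE = 170000·199000/341600000 = 99.02 MPa.

99.0 MPa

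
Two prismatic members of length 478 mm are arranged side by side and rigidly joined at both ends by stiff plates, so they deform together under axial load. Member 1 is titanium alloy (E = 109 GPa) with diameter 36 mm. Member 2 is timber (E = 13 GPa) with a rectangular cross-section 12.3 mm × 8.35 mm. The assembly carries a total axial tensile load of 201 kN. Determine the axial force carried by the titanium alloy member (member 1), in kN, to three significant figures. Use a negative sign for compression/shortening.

A_1 = 1018 mm².
A_2 = 102.7 mm².
Equal strain + equilibrium ⇒ each member carries load in proportion to AE: A₁E₁ = 110900000 N, A₂E₂ = 1335000 N, ΣAE = 112300000 N.
F₁ = P·A₁E₁/ΣAE = 201000·110900000/112300000 = 198600 N.

199 kN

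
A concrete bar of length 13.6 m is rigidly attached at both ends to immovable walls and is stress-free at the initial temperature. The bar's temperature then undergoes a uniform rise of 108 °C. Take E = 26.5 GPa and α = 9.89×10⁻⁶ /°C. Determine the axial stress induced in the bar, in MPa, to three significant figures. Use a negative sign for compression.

-28.3 MPa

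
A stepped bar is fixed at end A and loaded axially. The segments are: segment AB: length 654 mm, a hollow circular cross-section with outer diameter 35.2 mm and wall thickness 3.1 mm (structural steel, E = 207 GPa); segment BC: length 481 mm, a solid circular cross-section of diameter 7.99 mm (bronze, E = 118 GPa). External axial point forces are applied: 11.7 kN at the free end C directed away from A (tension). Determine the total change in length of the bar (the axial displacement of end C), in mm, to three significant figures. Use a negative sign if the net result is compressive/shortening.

1.07 mm

Internal axial forces (sectioning from the free end, tension +): N_BC = 11.7 kN, N_AB = 11.7 kN.
A_AB = 312.6 mm².
A_BC = 50.14 mm².
δ_AB = 11700·654/(312.6·207000) = 0.1182 mm
δ_BC = 11700·481/(50.14·118000) = 0.9512 mm
δ = Σδ_i = 1.069 mm.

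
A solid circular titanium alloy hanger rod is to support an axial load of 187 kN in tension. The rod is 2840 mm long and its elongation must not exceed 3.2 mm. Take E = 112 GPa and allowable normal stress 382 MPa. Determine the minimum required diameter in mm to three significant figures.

Required area A ≥ P/σ_allow = 187000/382 = 489.5 mm².
For a solid circular section, d ≥ √(4A/π) = 24.97 mm.
Elongation limit: A ≥ PL/(Eδ_allow) = 187000·2840/(112000·3.2) = 1482 mm² ⇒ d ≥ 43.44 mm.
The elongation limit governs.

43.4 mm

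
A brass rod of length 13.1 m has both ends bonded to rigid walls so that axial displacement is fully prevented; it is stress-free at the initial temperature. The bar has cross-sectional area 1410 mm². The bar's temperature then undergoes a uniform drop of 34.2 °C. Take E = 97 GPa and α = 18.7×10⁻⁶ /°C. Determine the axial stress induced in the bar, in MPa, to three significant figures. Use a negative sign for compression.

62.0 MPa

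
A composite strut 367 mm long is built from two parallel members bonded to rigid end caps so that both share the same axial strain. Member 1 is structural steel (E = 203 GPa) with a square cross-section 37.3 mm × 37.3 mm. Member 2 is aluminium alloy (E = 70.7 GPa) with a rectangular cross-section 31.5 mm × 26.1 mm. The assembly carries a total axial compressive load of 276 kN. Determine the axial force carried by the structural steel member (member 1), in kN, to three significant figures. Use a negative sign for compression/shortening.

-229 kN

A_1 = 1391 mm².
A_2 = 822.2 mm².
Equal strain + equilibrium ⇒ each member carries load in proportion to AE: A₁E₁ = 282400000 N, A₂E₂ = 58130000 N, ΣAE = 340600000 N.
F₁ = P·A₁E₁/ΣAE = -276000·282400000/340600000 = -228900 N.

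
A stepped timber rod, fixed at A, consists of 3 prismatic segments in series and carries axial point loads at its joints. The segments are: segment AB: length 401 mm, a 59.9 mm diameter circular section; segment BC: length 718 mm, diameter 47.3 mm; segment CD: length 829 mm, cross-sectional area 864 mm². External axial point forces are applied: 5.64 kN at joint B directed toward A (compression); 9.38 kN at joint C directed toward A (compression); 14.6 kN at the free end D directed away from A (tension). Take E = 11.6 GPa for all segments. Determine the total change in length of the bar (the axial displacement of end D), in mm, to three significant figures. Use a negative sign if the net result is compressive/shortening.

1.39 mm

Internal axial forces (sectioning from the free end, tension +): N_CD = 14.6 kN, N_BC = 5.22 kN, N_AB = -0.42 kN.
A_AB = 2818 mm².
A_BC = 1757 mm².
δ_AB = -420·401/(2818·11600) = -0.005152 mm
δ_BC = 5220·718/(1757·11600) = 0.1839 mm
δ_CD = 14600·829/(864·11600) = 1.208 mm
δ = Σδ_i = 1.386 mm.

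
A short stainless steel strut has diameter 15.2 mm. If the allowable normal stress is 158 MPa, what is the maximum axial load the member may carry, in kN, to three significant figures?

28.7 kN

A = 181.5 mm².
P_max = σ_allow · A = 158 · 181.5 = 28670 N = 28.67 kN.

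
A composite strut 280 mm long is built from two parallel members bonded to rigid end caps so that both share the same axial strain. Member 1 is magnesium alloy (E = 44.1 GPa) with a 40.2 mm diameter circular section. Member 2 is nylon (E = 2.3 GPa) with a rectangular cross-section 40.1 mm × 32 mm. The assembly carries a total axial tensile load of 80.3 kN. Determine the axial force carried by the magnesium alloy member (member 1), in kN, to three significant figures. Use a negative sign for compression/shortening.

76.3 kN

A_1 = 1269 mm².
A_2 = 1283 mm².
Equal strain + equilibrium ⇒ each member carries load in proportion to AE: A₁E₁ = 55970000 N, A₂E₂ = 2951000 N, ΣAE = 58920000 N.
F₁ = P·A₁E₁/ΣAE = 80300·55970000/58920000 = 76280 N.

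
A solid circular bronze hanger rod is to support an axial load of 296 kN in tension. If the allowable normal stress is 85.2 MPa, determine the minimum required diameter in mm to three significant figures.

66.5 mm

Required area A ≥ P/σ_allow = 296000/85.2 = 3474 mm².
For a solid circular section, d ≥ √(4A/π) = 66.51 mm.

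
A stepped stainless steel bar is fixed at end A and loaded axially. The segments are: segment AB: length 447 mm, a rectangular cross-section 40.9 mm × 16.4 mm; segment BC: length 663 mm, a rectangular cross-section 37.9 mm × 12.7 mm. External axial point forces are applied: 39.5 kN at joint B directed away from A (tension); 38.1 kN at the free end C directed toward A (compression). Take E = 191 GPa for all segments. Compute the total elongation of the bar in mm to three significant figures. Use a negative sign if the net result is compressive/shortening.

-0.270 mm

Internal axial forces (sectioning from the free end, tension +): N_BC = -38.1 kN, N_AB = 1.4 kN.
A_AB = 670.8 mm².
A_BC = 481.3 mm².
δ_AB = 1400·447/(670.8·191000) = 0.004885 mm
δ_BC = -38100·663/(481.3·191000) = -0.2748 mm
δ = Σδ_i = -0.2699 mm.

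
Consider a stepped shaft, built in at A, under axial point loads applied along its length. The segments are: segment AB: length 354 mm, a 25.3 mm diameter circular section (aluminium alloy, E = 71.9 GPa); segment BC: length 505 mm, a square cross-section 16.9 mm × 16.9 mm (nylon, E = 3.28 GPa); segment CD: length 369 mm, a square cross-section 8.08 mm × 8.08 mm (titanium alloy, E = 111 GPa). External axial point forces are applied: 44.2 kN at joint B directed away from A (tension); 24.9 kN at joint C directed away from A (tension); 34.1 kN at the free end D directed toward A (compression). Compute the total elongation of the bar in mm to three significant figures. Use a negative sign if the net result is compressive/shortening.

-6.35 mm

Internal axial forces (sectioning from the free end, tension +): N_CD = -34.1 kN, N_BC = -9.2 kN, N_AB = 35 kN.
A_AB = 502.7 mm².
A_BC = 285.6 mm².
A_CD = 65.29 mm².
δ_AB = 35000·354/(502.7·71900) = 0.3428 mm
δ_BC = -9200·505/(285.6·3280) = -4.959 mm
δ_CD = -34100·369/(65.29·111000) = -1.736 mm
δ = Σδ_i = -6.353 mm.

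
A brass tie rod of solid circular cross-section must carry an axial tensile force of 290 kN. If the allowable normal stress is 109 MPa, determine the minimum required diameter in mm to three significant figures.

58.2 mm

Required area A ≥ P/σ_allow = 290000/109 = 2661 mm².
For a solid circular section, d ≥ √(4A/π) = 58.2 mm.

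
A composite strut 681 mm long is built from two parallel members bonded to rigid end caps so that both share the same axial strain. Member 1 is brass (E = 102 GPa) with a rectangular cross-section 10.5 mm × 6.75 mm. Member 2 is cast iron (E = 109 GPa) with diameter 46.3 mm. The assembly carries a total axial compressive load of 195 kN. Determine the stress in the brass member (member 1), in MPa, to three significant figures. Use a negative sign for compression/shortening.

A_1 = 70.88 mm².
A_2 = 1684 mm².
Equal strain + equilibrium ⇒ each member carries load in proportion to AE: A₁E₁ = 7229000 N, A₂E₂ = 183500000 N, ΣAE = 190700000 N.
σ₁ = P·E₁/ΣAE = -195000·102000/190700000 = -104.3 MPa.

-104 MPa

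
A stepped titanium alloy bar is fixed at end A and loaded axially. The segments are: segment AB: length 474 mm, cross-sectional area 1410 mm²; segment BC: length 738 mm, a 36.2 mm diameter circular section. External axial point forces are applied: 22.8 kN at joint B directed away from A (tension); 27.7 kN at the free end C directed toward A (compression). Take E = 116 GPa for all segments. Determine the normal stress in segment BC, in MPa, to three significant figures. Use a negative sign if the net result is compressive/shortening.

-26.9 MPa

Internal axial forces (sectioning from the free end, tension +): N_BC = -27.7 kN, N_AB = -4.9 kN.
A_BC = 1029 mm².
σ_BC = N_BC/A_BC = -27700/1029 = -26.91 MPa.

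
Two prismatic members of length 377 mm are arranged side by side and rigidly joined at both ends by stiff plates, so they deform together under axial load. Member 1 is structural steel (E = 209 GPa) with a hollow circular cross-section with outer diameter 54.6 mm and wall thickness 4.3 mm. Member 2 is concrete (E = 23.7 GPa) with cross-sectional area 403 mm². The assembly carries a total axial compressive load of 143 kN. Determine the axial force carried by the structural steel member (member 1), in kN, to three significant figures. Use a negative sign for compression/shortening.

-134 kN

A_1 = 679.5 mm².
Equal strain + equilibrium ⇒ each member carries load in proportion to AE: A₁E₁ = 142000000 N, A₂E₂ = 9551000 N, ΣAE = 151600000 N.
F₁ = P·A₁E₁/ΣAE = -143000·142000000/151600000 = -134000 N.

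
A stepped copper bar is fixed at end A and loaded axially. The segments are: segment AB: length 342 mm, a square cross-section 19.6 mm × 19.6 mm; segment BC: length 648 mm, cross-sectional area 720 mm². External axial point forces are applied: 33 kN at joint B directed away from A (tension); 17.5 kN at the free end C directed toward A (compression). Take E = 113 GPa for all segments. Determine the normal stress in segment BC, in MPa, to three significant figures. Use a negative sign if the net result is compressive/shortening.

Internal axial forces (sectioning from the free end, tension +): N_BC = -17.5 kN, N_AB = 15.5 kN.
σ_BC = N_BC/A_BC = -17500/720 = -24.31 MPa.

-24.3 MPa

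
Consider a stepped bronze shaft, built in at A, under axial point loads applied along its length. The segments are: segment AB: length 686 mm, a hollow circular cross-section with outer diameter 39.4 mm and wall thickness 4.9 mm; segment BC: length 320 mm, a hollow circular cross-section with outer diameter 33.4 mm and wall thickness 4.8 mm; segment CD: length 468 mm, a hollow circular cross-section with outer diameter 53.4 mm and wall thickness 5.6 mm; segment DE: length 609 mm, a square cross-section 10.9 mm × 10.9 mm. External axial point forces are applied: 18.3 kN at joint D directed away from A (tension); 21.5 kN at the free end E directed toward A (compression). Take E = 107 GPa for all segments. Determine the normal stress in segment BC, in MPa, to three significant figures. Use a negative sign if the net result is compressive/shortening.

Internal axial forces (sectioning from the free end, tension +): N_DE = -21.5 kN, N_CD = -3.2 kN, N_BC = -3.2 kN, N_AB = -3.2 kN.
A_BC = 431.3 mm².
σ_BC = N_BC/A_BC = -3200/431.3 = -7.42 MPa.

-7.42 MPa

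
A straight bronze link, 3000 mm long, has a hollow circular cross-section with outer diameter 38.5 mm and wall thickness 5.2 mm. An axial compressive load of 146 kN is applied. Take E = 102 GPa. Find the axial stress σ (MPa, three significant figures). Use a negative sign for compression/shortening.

A = 544 mm².
σ = N/A = -146000/544 = -268.4 MPa.

-268 MPa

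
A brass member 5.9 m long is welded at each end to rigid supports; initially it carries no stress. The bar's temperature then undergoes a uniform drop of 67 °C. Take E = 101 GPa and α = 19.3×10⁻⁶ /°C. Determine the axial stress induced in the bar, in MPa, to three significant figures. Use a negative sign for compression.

Free thermal expansion αLΔT = 19.3e-6 · 5900 · -67 = -7.629 mm.
The walls impose strain ε = −(-7.629)/5900 = 1.2931e-03; σ = Eε = 101000 · 1.2931e-03 = 130.6 MPa.

131 MPa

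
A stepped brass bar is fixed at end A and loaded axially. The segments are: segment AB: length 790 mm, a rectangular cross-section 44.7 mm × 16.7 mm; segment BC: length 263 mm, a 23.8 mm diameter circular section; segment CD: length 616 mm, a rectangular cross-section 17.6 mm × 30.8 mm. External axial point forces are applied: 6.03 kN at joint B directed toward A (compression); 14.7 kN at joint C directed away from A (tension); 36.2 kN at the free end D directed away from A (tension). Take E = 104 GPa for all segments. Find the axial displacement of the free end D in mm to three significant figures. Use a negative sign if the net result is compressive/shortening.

1.14 mm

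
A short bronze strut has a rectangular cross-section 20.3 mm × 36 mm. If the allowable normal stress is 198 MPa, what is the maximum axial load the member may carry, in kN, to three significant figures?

145 kN

A = 730.8 mm².
P_max = σ_allow · A = 198 · 730.8 = 144700 N = 144.7 kN.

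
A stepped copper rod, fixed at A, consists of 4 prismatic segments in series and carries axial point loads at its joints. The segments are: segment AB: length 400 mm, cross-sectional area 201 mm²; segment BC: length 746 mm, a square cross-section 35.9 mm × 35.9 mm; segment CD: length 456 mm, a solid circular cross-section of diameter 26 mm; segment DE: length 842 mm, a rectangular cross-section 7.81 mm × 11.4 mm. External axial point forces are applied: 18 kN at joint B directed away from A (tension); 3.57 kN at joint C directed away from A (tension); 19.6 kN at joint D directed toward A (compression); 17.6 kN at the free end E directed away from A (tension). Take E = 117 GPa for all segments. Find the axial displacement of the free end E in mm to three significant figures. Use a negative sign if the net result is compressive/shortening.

1.75 mm

Internal axial forces (sectioning from the free end, tension +): N_DE = 17.6 kN, N_CD = -2 kN, N_BC = 1.57 kN, N_AB = 19.57 kN.
A_BC = 1289 mm².
A_CD = 530.9 mm².
A_DE = 89.03 mm².
δ_AB = 19570·400/(201·117000) = 0.3329 mm
δ_BC = 1570·746/(1289·117000) = 0.007767 mm
δ_CD = -2000·456/(530.9·117000) = -0.01468 mm
δ_DE = 17600·842/(89.03·117000) = 1.423 mm
δ = Σδ_i = 1.749 mm.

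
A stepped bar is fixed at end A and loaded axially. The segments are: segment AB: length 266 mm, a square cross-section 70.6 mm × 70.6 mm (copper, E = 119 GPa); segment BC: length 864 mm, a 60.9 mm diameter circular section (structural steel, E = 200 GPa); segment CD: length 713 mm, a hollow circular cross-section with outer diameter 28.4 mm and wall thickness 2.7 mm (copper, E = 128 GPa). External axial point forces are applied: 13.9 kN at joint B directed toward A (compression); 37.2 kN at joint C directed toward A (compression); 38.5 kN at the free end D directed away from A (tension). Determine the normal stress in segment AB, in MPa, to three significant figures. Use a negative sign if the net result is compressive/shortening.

-2.53 MPa

Internal axial forces (sectioning from the free end, tension +): N_CD = 38.5 kN, N_BC = 1.3 kN, N_AB = -12.6 kN.
A_AB = 4984 mm².
σ_AB = N_AB/A_AB = -12600/4984 = -2.528 MPa.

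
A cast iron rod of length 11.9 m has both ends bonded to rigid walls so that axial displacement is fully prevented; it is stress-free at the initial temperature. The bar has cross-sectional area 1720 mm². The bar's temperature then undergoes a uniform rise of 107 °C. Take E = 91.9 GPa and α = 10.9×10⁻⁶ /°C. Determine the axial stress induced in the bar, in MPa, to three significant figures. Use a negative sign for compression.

Free thermal expansion αLΔT = 10.9e-6 · 11900 · 107 = 13.88 mm.
The walls impose strain ε = −(13.88)/11900 = -1.1663e-03; σ = Eε = 91900 · -1.1663e-03 = -107.2 MPa.

-107 MPa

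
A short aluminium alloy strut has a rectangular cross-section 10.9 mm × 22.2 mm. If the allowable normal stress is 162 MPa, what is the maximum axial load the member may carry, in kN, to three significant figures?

A = 242 mm².
P_max = σ_allow · A = 162 · 242 = 39200 N = 39.2 kN.

39.2 kN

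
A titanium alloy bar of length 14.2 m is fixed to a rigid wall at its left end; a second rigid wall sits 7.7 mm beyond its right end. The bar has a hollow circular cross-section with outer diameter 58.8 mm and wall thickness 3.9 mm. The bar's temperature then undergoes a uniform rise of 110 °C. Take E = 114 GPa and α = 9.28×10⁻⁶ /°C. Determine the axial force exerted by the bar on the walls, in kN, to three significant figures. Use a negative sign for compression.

-36.7 kN

Free thermal expansion αLΔT = 9.28e-6 · 14200 · 110 = 14.5 mm.
The walls engage after the gap closes; constrained expansion = 14.5 − 7.7 = 6.795 mm.
The walls impose strain ε = −(6.795)/14200 = -4.7855e-04; σ = Eε = 114000 · -4.7855e-04 = -54.55 MPa.
Wall reaction R = σ·A = -54.55·672.6 = -36700 N = -36.7 kN.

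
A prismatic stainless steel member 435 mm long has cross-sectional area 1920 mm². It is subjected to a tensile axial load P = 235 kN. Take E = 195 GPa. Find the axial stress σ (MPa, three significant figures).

122 MPa

σ = N/A = 235000/1920 = 122.4 MPa.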